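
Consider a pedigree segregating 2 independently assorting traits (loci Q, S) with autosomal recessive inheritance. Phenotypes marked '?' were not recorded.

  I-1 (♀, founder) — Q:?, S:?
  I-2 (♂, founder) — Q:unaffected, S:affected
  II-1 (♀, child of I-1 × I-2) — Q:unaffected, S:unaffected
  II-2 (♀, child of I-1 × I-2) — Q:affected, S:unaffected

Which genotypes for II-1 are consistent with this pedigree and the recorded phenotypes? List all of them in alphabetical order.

II-1 ∈ {QQ Ss, Qq Ss}

Q/I-1 ? ·: Qq|qq
Q/I-2 un ·: Qq
Q/II-1 un I-1×I-2: QQ|Qq
Q/II-2 aff I-1×I-2: qq
⇒ Q over [I-1,I-2,II-1,II-2]: 3 consistent
S/I-1 ? ·: SS|Ss
S/I-2 aff ·: ss
S/II-1 un I-1×I-2: Ss
S/II-2 un I-1×I-2: Ss
⇒ S over [I-1,I-2,II-1,II-2]: 2 consistent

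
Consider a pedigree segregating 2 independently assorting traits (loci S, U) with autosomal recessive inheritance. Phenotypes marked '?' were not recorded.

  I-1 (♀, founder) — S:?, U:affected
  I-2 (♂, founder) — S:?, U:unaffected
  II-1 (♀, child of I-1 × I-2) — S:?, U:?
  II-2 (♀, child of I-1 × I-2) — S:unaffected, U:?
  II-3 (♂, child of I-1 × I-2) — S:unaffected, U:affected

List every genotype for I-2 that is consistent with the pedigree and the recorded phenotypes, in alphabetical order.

S/I-1 ? ·: SS|Ss|ss
S/I-2 ? ·: SS|Ss|ss
S/II-1 ? I-1×I-2: SS|Ss|ss
S/II-2 un I-1×I-2: SS|Ss
S/II-3 un I-1×I-2: SS|Ss
⇒ S over [I-1,I-2,II-1,II-2,II-3]: 35 consistent
U/I-1 aff ·: uu
U/I-2 un ·: Uu
U/II-1 ? I-1×I-2: Uu|uu
U/II-2 ? I-1×I-2: Uu|uu
U/II-3 aff I-1×I-2: uu
⇒ U over [I-1,I-2,II-1,II-2,II-3]: 4 consistent

I-2 ∈ {SS Uu, Ss Uu, ss Uu}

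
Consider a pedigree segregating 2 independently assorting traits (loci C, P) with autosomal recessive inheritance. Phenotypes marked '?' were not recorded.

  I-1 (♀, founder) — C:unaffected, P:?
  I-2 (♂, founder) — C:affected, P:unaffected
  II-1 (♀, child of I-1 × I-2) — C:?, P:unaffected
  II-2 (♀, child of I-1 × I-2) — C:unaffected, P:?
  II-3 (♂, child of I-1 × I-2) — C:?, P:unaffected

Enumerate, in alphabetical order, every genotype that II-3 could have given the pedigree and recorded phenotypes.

C/I-1 un ·: CC|Cc
C/I-2 aff ·: cc
C/II-1 ? I-1×I-2: Cc|cc
C/II-2 un I-1×I-2: Cc
C/II-3 ? I-1×I-2: Cc|cc
⇒ C over [I-1,I-2,II-1,II-2,II-3]: 5 consistent
P/I-1 ? ·: PP|Pp|pp
P/I-2 un ·: PP|Pp
P/II-1 un I-1×I-2: PP|Pp
P/II-2 ? I-1×I-2: PP|Pp|pp
P/II-3 un I-1×I-2: PP|Pp
⇒ P over [I-1,I-2,II-1,II-2,II-3]: 32 consistent

II-3 ∈ {Cc PP, Cc Pp, cc PP, cc Pp}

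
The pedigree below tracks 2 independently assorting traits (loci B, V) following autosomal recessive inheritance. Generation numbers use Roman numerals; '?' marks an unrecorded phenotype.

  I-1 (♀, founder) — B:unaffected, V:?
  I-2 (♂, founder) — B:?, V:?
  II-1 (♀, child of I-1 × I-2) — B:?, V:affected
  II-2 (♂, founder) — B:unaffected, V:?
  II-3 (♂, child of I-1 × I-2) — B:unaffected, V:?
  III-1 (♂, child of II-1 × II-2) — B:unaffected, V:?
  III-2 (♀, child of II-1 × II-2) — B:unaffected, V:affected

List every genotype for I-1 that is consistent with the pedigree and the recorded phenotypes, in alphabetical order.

I-1 ∈ {BB Vv, BB vv, Bb Vv, Bb vv}

B/I-1 un ·: BB|Bb
B/I-2 ? ·: BB|Bb|bb
B/II-1 ? I-1×I-2: BB|Bb|bb
B/II-2 un ·: BB|Bb
B/II-3 un I-1×I-2: BB|Bb
B/III-1 un II-1×II-2: BB|Bb
B/III-2 un II-1×II-2: BB|Bb
⇒ B over [I-1,I-2,II-1,II-2,II-3,III-1,III-2]: 105 consistent
V/I-1 ? ·: Vv|vv
V/I-2 ? ·: Vv|vv
V/II-1 aff I-1×I-2: vv
V/II-2 ? ·: Vv|vv
V/II-3 ? I-1×I-2: VV|Vv|vv
V/III-1 ? II-1×II-2: Vv|vv
V/III-2 aff II-1×II-2: vv
⇒ V over [I-1,I-2,II-1,II-2,II-3,III-1,III-2]: 24 consistent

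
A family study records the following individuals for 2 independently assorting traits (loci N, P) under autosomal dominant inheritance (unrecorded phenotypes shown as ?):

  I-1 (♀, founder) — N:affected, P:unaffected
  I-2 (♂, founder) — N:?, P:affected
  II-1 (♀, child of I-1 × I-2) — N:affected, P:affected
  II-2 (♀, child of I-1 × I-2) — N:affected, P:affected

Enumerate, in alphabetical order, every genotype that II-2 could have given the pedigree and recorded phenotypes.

N/I-1 aff ·: Nn|NN
N/I-2 ? ·: nn|Nn|NN
N/II-1 aff I-1×I-2: Nn|NN
N/II-2 aff I-1×I-2: Nn|NN
⇒ N over [I-1,I-2,II-1,II-2]: 15 consistent
P/I-1 un ·: pp
P/I-2 aff ·: Pp|PP
P/II-1 aff I-1×I-2: Pp
P/II-2 aff I-1×I-2: Pp
⇒ P over [I-1,I-2,II-1,II-2]: 2 consistent

II-2 ∈ {NN Pp, Nn Pp}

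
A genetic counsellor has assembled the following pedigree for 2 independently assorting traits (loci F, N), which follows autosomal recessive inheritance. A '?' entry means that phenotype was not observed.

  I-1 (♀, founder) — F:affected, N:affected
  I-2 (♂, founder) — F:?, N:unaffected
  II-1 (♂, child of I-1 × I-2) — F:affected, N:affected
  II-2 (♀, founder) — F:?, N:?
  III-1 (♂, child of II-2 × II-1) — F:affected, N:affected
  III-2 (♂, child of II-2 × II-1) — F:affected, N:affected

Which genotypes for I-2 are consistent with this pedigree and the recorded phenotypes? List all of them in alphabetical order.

F/I-1 aff ·: ff
F/I-2 ? ·: Ff|ff
F/II-1 aff I-1×I-2: ff
F/II-2 ? ·: Ff|ff
F/III-1 aff II-2×II-1: ff
F/III-2 aff II-2×II-1: ff
⇒ F over [I-1,I-2,II-1,II-2,III-1,III-2]: 4 consistent
N/I-1 aff ·: nn
N/I-2 un ·: Nn
N/II-1 aff I-1×I-2: nn
N/II-2 ? ·: Nn|nn
N/III-1 aff II-2×II-1: nn
N/III-2 aff II-2×II-1: nn
⇒ N over [I-1,I-2,II-1,II-2,III-1,III-2]: 2 consistent

I-2 ∈ {Ff Nn, ff Nn}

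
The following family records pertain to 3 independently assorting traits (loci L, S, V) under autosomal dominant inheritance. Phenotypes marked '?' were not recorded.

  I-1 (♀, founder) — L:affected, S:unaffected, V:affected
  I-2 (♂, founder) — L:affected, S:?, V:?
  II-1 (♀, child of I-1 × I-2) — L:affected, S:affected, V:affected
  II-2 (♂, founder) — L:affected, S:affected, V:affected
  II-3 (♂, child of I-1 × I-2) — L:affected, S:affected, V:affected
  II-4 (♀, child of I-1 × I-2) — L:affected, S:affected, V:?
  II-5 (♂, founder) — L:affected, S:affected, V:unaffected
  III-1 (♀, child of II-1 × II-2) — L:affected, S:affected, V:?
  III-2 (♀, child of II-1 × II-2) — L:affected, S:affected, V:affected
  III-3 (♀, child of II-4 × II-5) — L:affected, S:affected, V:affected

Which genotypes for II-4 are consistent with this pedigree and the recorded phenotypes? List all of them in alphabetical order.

II-4 ∈ {LL Ss VV, LL Ss Vv, Ll Ss VV, Ll Ss Vv}

L/I-1 aff ·: Ll|LL
L/I-2 aff ·: Ll|LL
L/II-1 aff I-1×I-2: Ll|LL
L/II-2 aff ·: Ll|LL
L/II-3 aff I-1×I-2: Ll|LL
L/II-4 aff I-1×I-2: Ll|LL
L/II-5 aff ·: Ll|LL
L/III-1 aff II-1×II-2: Ll|LL
L/III-2 aff II-1×II-2: Ll|LL
L/III-3 aff II-4×II-5: Ll|LL
⇒ L over [I-1,I-2,II-1,II-2,II-3,II-4,II-5,III-1,III-2,III-3]: 561 consistent
S/I-1 un ·: ss
S/I-2 ? ·: Ss|SS
S/II-1 aff I-1×I-2: Ss
S/II-2 aff ·: Ss|SS
S/II-3 aff I-1×I-2: Ss
S/II-4 aff I-1×I-2: Ss
S/II-5 aff ·: Ss|SS
S/III-1 aff II-1×II-2: Ss|SS
S/III-2 aff II-1×II-2: Ss|SS
S/III-3 aff II-4×II-5: Ss|SS
⇒ S over [I-1,I-2,II-1,II-2,II-3,II-4,II-5,III-1,III-2,III-3]: 64 consistent
V/I-1 aff ·: Vv|VV
V/I-2 ? ·: vv|Vv|VV
V/II-1 aff I-1×I-2: Vv|VV
V/II-2 aff ·: Vv|VV
V/II-3 aff I-1×I-2: Vv|VV
V/II-4 ? I-1×I-2: Vv|VV
V/II-5 un ·: vv
V/III-1 ? II-1×II-2: vv|Vv|VV
V/III-2 aff II-1×II-2: Vv|VV
V/III-3 aff II-4×II-5: Vv
⇒ V over [I-1,I-2,II-1,II-2,II-3,II-4,II-5,III-1,III-2,III-3]: 205 consistent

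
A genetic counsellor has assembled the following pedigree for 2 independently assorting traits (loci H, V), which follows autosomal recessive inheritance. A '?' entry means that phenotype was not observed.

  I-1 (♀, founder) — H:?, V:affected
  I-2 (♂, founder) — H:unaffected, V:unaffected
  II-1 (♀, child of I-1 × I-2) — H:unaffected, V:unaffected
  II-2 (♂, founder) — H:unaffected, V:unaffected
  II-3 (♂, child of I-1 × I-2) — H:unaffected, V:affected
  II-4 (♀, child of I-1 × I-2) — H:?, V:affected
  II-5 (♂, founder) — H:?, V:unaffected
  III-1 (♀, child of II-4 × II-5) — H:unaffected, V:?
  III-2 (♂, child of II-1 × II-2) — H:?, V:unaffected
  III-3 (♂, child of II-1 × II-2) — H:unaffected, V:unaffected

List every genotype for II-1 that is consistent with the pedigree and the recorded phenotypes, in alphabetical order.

H/I-1 ? ·: HH|Hh|hh
H/I-2 un ·: HH|Hh
H/II-1 un I-1×I-2: HH|Hh
H/II-2 un ·: HH|Hh
H/II-3 un I-1×I-2: HH|Hh
H/II-4 ? I-1×I-2: HH|Hh|hh
H/II-5 ? ·: HH|Hh|hh
H/III-1 un II-4×II-5: HH|Hh
H/III-2 ? II-1×II-2: HH|Hh|hh
H/III-3 un II-1×II-2: HH|Hh
⇒ H over [I-1,I-2,II-1,II-2,II-3,II-4,II-5,III-1,III-2,III-3]: 1010 consistent
V/I-1 aff ·: vv
V/I-2 un ·: Vv
V/II-1 un I-1×I-2: Vv
V/II-2 un ·: VV|Vv
V/II-3 aff I-1×I-2: vv
V/II-4 aff I-1×I-2: vv
V/II-5 un ·: VV|Vv
V/III-1 ? II-4×II-5: Vv|vv
V/III-2 un II-1×II-2: VV|Vv
V/III-3 un II-1×II-2: VV|Vv
⇒ V over [I-1,I-2,II-1,II-2,II-3,II-4,II-5,III-1,III-2,III-3]: 24 consistent

II-1 ∈ {HH Vv, Hh Vv}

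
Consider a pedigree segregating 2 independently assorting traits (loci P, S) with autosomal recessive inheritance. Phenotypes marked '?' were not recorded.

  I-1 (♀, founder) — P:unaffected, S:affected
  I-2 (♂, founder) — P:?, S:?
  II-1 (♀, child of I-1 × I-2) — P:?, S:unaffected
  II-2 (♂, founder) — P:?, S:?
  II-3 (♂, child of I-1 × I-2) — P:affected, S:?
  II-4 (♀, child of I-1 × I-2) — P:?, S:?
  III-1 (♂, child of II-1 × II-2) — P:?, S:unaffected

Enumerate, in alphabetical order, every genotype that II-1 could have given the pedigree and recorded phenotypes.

II-1 ∈ {PP Ss, Pp Ss, pp Ss}

P/I-1 un ·: Pp
P/I-2 ? ·: Pp|pp
P/II-1 ? I-1×I-2: PP|Pp|pp
P/II-2 ? ·: PP|Pp|pp
P/II-3 aff I-1×I-2: pp
P/II-4 ? I-1×I-2: PP|Pp|pp
P/III-1 ? II-1×II-2: PP|Pp|pp
⇒ P over [I-1,I-2,II-1,II-2,II-3,II-4,III-1]: 67 consistent
S/I-1 aff ·: ss
S/I-2 ? ·: SS|Ss
S/II-1 un I-1×I-2: Ss
S/II-2 ? ·: SS|Ss|ss
S/II-3 ? I-1×I-2: Ss|ss
S/II-4 ? I-1×I-2: Ss|ss
S/III-1 un II-1×II-2: SS|Ss
⇒ S over [I-1,I-2,II-1,II-2,II-3,II-4,III-1]: 25 consistent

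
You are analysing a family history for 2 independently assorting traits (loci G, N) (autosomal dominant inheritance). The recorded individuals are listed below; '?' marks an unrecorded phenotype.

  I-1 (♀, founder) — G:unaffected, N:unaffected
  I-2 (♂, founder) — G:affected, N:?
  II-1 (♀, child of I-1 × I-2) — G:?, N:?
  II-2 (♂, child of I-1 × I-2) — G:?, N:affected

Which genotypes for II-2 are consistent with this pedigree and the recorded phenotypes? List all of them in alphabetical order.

II-2 ∈ {Gg Nn, gg Nn}

G/I-1 un ·: gg
G/I-2 aff ·: Gg|GG
G/II-1 ? I-1×I-2: gg|Gg
G/II-2 ? I-1×I-2: gg|Gg
⇒ G over [I-1,I-2,II-1,II-2]: 5 consistent
N/I-1 un ·: nn
N/I-2 ? ·: Nn|NN
N/II-1 ? I-1×I-2: nn|Nn
N/II-2 aff I-1×I-2: Nn
⇒ N over [I-1,I-2,II-1,II-2]: 3 consistent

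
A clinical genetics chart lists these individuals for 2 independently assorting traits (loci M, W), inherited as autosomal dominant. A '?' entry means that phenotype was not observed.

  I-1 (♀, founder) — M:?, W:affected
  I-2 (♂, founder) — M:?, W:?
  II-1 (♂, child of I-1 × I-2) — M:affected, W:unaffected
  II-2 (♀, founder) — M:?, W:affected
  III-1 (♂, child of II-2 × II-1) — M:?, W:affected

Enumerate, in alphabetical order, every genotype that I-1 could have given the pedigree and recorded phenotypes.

M/I-1 ? ·: mm|Mm|MM
M/I-2 ? ·: mm|Mm|MM
M/II-1 aff I-1×I-2: Mm|MM
M/II-2 ? ·: mm|Mm|MM
M/III-1 ? II-2×II-1: mm|Mm|MM
⇒ M over [I-1,I-2,II-1,II-2,III-1]: 65 consistent
W/I-1 aff ·: Ww
W/I-2 ? ·: ww|Ww
W/II-1 un I-1×I-2: ww
W/II-2 aff ·: Ww|WW
W/III-1 aff II-2×II-1: Ww
⇒ W over [I-1,I-2,II-1,II-2,III-1]: 4 consistent

I-1 ∈ {MM Ww, Mm Ww, mm Ww}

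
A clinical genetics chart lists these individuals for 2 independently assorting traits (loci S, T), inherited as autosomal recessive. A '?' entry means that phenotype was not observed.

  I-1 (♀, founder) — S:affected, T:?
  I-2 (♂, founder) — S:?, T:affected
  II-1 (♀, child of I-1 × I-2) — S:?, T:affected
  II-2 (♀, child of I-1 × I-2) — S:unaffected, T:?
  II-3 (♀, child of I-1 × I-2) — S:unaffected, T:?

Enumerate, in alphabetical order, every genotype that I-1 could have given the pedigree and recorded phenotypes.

I-1 ∈ {ss Tt, ss tt}

S/I-1 aff ·: ss
S/I-2 ? ·: SS|Ss
S/II-1 ? I-1×I-2: Ss|ss
S/II-2 un I-1×I-2: Ss
S/II-3 un I-1×I-2: Ss
⇒ S over [I-1,I-2,II-1,II-2,II-3]: 3 consistent
T/I-1 ? ·: Tt|tt
T/I-2 aff ·: tt
T/II-1 aff I-1×I-2: tt
T/II-2 ? I-1×I-2: Tt|tt
T/II-3 ? I-1×I-2: Tt|tt
⇒ T over [I-1,I-2,II-1,II-2,II-3]: 5 consistent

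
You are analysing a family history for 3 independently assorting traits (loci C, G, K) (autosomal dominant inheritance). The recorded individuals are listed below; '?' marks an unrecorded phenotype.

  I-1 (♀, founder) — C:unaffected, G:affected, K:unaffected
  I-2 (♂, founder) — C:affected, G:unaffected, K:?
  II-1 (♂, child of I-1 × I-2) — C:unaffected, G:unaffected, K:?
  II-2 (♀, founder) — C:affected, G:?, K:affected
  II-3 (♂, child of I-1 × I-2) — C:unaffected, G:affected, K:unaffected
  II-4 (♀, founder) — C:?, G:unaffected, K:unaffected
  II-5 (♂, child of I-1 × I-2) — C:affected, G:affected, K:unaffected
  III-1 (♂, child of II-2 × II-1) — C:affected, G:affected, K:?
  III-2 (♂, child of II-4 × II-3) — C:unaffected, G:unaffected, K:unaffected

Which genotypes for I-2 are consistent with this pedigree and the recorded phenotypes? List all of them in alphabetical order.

I-2 ∈ {Cc gg Kk, Cc gg kk}

C/I-1 un ·: cc
C/I-2 aff ·: Cc
C/II-1 un I-1×I-2: cc
C/II-2 aff ·: Cc|CC
C/II-3 un I-1×I-2: cc
C/II-4 ? ·: cc|Cc
C/II-5 aff I-1×I-2: Cc
C/III-1 aff II-2×II-1: Cc
C/III-2 un II-4×II-3: cc
⇒ C over [I-1,I-2,II-1,II-2,II-3,II-4,II-5,III-1,III-2]: 4 consistent
G/I-1 aff ·: Gg
G/I-2 un ·: gg
G/II-1 un I-1×I-2: gg
G/II-2 ? ·: Gg|GG
G/II-3 aff I-1×I-2: Gg
G/II-4 un ·: gg
G/II-5 aff I-1×I-2: Gg
G/III-1 aff II-2×II-1: Gg
G/III-2 un II-4×II-3: gg
⇒ G over [I-1,I-2,II-1,II-2,II-3,II-4,II-5,III-1,III-2]: 2 consistent
K/I-1 un ·: kk
K/I-2 ? ·: kk|Kk
K/II-1 ? I-1×I-2: kk|Kk
K/II-2 aff ·: Kk|KK
K/II-3 un I-1×I-2: kk
K/II-4 un ·: kk
K/II-5 un I-1×I-2: kk
K/III-1 ? II-2×II-1: kk|Kk|KK
K/III-2 un II-4×II-3: kk
⇒ K over [I-1,I-2,II-1,II-2,II-3,II-4,II-5,III-1,III-2]: 11 consistent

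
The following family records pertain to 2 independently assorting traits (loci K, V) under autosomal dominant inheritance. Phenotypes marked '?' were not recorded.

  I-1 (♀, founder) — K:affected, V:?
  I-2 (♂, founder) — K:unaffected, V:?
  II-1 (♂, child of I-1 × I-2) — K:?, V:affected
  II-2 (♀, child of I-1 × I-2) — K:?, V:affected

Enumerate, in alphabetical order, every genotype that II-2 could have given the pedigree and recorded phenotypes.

II-2 ∈ {Kk VV, Kk Vv, kk VV, kk Vv}

K/I-1 aff ·: Kk|KK
K/I-2 un ·: kk
K/II-1 ? I-1×I-2: kk|Kk
K/II-2 ? I-1×I-2: kk|Kk
⇒ K over [I-1,I-2,II-1,II-2]: 5 consistent
V/I-1 ? ·: vv|Vv|VV
V/I-2 ? ·: vv|Vv|VV
V/II-1 aff I-1×I-2: Vv|VV
V/II-2 aff I-1×I-2: Vv|VV
⇒ V over [I-1,I-2,II-1,II-2]: 17 consistent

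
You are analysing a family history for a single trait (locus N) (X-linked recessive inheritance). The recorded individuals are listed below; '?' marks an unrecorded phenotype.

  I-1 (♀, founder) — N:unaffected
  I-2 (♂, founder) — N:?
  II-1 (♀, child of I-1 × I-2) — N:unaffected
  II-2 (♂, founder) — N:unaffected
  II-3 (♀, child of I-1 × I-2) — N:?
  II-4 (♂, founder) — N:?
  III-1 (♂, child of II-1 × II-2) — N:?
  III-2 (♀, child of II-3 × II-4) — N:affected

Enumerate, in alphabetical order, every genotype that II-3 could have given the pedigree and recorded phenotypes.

II-3 ∈ {X^NX^n, X^nX^n}

N/I-1 un ·: X^NX^N|X^NX^n
N/I-2 ? ·: X^NY|X^nY
N/II-1 un I-1×I-2: X^NX^N|X^NX^n
N/II-2 un ·: X^NY
N/II-3 ? I-1×I-2: X^NX^n|X^nX^n
N/II-4 ? ·: X^nY
N/III-1 ? II-1×II-2: X^NY|X^nY
N/III-2 aff II-3×II-4: X^nX^n
⇒ N over [I-1,I-2,II-1,II-2,II-3,II-4,III-1,III-2]: 9 consistent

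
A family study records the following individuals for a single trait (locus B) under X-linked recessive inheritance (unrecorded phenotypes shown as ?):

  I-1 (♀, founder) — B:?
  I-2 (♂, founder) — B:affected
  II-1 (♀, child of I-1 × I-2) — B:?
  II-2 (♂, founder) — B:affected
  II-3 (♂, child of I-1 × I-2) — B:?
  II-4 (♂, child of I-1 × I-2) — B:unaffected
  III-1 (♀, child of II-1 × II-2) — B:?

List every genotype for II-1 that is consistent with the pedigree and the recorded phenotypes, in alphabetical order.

B/I-1 ? ·: X^BX^B|X^BX^b
B/I-2 aff ·: X^bY
B/II-1 ? I-1×I-2: X^BX^b|X^bX^b
B/II-2 aff ·: X^bY
B/II-3 ? I-1×I-2: X^BY|X^bY
B/II-4 un I-1×I-2: X^BY
B/III-1 ? II-1×II-2: X^BX^b|X^bX^b
⇒ B over [I-1,I-2,II-1,II-2,II-3,II-4,III-1]: 8 consistent

II-1 ∈ {X^BX^b, X^bX^b}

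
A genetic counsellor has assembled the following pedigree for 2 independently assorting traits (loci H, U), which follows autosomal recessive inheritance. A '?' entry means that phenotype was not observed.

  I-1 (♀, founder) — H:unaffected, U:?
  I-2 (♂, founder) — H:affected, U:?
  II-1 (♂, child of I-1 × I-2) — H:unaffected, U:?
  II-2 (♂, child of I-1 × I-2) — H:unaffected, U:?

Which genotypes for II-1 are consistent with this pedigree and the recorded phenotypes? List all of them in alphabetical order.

H/I-1 un ·: HH|Hh
H/I-2 aff ·: hh
H/II-1 un I-1×I-2: Hh
H/II-2 un I-1×I-2: Hh
⇒ H over [I-1,I-2,II-1,II-2]: 2 consistent
U/I-1 ? ·: UU|Uu|uu
U/I-2 ? ·: UU|Uu|uu
U/II-1 ? I-1×I-2: UU|Uu|uu
U/II-2 ? I-1×I-2: UU|Uu|uu
⇒ U over [I-1,I-2,II-1,II-2]: 29 consistent

II-1 ∈ {Hh UU, Hh Uu, Hh uu}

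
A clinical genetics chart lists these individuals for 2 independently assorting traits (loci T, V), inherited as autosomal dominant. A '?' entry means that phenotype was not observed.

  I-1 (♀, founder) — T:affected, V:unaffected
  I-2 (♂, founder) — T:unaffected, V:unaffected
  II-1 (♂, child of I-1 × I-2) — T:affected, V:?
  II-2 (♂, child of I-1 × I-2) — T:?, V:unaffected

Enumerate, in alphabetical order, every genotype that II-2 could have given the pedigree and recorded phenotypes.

T/I-1 aff ·: Tt|TT
T/I-2 un ·: tt
T/II-1 aff I-1×I-2: Tt
T/II-2 ? I-1×I-2: tt|Tt
⇒ T over [I-1,I-2,II-1,II-2]: 3 consistent
V/I-1 un ·: vv
V/I-2 un ·: vv
V/II-1 ? I-1×I-2: vv
V/II-2 un I-1×I-2: vv
⇒ V over [I-1,I-2,II-1,II-2]: 1 consistent

II-2 ∈ {Tt vv, tt vv}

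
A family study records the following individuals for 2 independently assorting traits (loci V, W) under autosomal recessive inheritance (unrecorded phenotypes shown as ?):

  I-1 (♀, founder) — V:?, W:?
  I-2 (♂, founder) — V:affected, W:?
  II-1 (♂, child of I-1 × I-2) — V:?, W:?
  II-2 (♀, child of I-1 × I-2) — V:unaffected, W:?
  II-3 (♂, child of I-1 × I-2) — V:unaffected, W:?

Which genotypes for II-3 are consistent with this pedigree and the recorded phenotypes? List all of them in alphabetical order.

V/I-1 ? ·: VV|Vv
V/I-2 aff ·: vv
V/II-1 ? I-1×I-2: Vv|vv
V/II-2 un I-1×I-2: Vv
V/II-3 un I-1×I-2: Vv
⇒ V over [I-1,I-2,II-1,II-2,II-3]: 3 consistent
W/I-1 ? ·: WW|Ww|ww
W/I-2 ? ·: WW|Ww|ww
W/II-1 ? I-1×I-2: WW|Ww|ww
W/II-2 ? I-1×I-2: WW|Ww|ww
W/II-3 ? I-1×I-2: WW|Ww|ww
⇒ W over [I-1,I-2,II-1,II-2,II-3]: 63 consistent

II-3 ∈ {Vv WW, Vv Ww, Vv ww}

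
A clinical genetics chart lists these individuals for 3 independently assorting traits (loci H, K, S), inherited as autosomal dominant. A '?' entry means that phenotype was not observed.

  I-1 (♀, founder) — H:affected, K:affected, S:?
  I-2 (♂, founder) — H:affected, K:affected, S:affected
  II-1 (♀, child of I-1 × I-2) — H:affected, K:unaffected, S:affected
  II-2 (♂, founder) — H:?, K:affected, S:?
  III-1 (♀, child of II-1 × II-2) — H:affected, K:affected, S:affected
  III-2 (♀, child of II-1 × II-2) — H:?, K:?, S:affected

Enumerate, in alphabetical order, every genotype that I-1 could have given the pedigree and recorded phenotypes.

H/I-1 aff ·: Hh|HH
H/I-2 aff ·: Hh|HH
H/II-1 aff I-1×I-2: Hh|HH
H/II-2 ? ·: hh|Hh|HH
H/III-1 aff II-1×II-2: Hh|HH
H/III-2 ? II-1×II-2: hh|Hh|HH
⇒ H over [I-1,I-2,II-1,II-2,III-1,III-2]: 60 consistent
K/I-1 aff ·: Kk
K/I-2 aff ·: Kk
K/II-1 un I-1×I-2: kk
K/II-2 aff ·: Kk|KK
K/III-1 aff II-1×II-2: Kk
K/III-2 ? II-1×II-2: kk|Kk
⇒ K over [I-1,I-2,II-1,II-2,III-1,III-2]: 3 consistent
S/I-1 ? ·: ss|Ss|SS
S/I-2 aff ·: Ss|SS
S/II-1 aff I-1×I-2: Ss|SS
S/II-2 ? ·: ss|Ss|SS
S/III-1 aff II-1×II-2: Ss|SS
S/III-2 aff II-1×II-2: Ss|SS
⇒ S over [I-1,I-2,II-1,II-2,III-1,III-2]: 69 consistent

I-1 ∈ {HH Kk SS, HH Kk Ss, HH Kk ss, Hh Kk SS, Hh Kk Ss, Hh Kk ss}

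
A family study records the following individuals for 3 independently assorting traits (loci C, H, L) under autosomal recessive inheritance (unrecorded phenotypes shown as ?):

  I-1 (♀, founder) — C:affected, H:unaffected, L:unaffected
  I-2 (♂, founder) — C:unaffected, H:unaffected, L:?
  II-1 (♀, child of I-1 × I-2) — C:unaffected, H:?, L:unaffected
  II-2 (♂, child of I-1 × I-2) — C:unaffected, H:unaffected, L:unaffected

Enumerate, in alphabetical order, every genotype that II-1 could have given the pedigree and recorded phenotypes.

C/I-1 aff ·: cc
C/I-2 un ·: CC|Cc
C/II-1 un I-1×I-2: Cc
C/II-2 un I-1×I-2: Cc
⇒ C over [I-1,I-2,II-1,II-2]: 2 consistent
H/I-1 un ·: HH|Hh
H/I-2 un ·: HH|Hh
H/II-1 ? I-1×I-2: HH|Hh|hh
H/II-2 un I-1×I-2: HH|Hh
⇒ H over [I-1,I-2,II-1,II-2]: 15 consistent
L/I-1 un ·: LL|Ll
L/I-2 ? ·: LL|Ll|ll
L/II-1 un I-1×I-2: LL|Ll
L/II-2 un I-1×I-2: LL|Ll
⇒ L over [I-1,I-2,II-1,II-2]: 15 consistent

II-1 ∈ {Cc HH LL, Cc HH Ll, Cc Hh LL, Cc Hh Ll, Cc hh LL, Cc hh Ll}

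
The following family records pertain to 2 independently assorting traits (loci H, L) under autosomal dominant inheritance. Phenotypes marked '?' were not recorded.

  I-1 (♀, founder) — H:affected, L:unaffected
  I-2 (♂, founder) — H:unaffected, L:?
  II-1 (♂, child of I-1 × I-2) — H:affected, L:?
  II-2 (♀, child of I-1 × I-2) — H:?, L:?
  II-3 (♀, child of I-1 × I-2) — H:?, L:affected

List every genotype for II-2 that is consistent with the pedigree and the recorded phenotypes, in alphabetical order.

II-2 ∈ {Hh Ll, Hh ll, hh Ll, hh ll}

H/I-1 aff ·: Hh|HH
H/I-2 un ·: hh
H/II-1 aff I-1×I-2: Hh
H/II-2 ? I-1×I-2: hh|Hh
H/II-3 ? I-1×I-2: hh|Hh
⇒ H over [I-1,I-2,II-1,II-2,II-3]: 5 consistent
L/I-1 un ·: ll
L/I-2 ? ·: Ll|LL
L/II-1 ? I-1×I-2: ll|Ll
L/II-2 ? I-1×I-2: ll|Ll
L/II-3 aff I-1×I-2: Ll
⇒ L over [I-1,I-2,II-1,II-2,II-3]: 5 consistent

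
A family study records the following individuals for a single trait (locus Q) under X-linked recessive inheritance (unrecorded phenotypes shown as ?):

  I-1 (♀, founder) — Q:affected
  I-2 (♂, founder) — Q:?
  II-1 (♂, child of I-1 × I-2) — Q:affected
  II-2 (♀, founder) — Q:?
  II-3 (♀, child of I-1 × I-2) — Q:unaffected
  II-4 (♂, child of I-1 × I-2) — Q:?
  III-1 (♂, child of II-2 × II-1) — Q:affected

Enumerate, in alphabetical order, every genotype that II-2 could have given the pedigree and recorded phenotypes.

II-2 ∈ {X^QX^q, X^qX^q}

Q/I-1 aff ·: X^qX^q
Q/I-2 ? ·: X^QY
Q/II-1 aff I-1×I-2: X^qY
Q/II-2 ? ·: X^QX^q|X^qX^q
Q/II-3 un I-1×I-2: X^QX^q
Q/II-4 ? I-1×I-2: X^qY
Q/III-1 aff II-2×II-1: X^qY
⇒ Q over [I-1,I-2,II-1,II-2,II-3,II-4,III-1]: 2 consistent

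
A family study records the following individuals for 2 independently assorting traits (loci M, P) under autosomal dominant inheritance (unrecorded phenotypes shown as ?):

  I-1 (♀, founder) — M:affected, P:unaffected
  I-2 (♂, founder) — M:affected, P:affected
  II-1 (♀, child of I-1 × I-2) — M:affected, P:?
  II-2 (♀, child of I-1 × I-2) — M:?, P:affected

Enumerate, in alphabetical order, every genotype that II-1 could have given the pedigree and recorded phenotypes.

II-1 ∈ {MM Pp, MM pp, Mm Pp, Mm pp}

M/I-1 aff ·: Mm|MM
M/I-2 aff ·: Mm|MM
M/II-1 aff I-1×I-2: Mm|MM
M/II-2 ? I-1×I-2: mm|Mm|MM
⇒ M over [I-1,I-2,II-1,II-2]: 15 consistent
P/I-1 un ·: pp
P/I-2 aff ·: Pp|PP
P/II-1 ? I-1×I-2: pp|Pp
P/II-2 aff I-1×I-2: Pp
⇒ P over [I-1,I-2,II-1,II-2]: 3 consistent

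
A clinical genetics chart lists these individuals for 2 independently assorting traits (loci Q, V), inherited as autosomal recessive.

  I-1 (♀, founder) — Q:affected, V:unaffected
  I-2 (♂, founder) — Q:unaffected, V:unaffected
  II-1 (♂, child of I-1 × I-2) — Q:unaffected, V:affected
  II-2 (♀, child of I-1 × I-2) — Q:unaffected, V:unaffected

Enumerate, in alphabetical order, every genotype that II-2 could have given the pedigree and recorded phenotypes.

Q/I-1 aff ·: qq
Q/I-2 un ·: QQ|Qq
Q/II-1 un I-1×I-2: Qq
Q/II-2 un I-1×I-2: Qq
⇒ Q over [I-1,I-2,II-1,II-2]: 2 consistent
V/I-1 un ·: Vv
V/I-2 un ·: Vv
V/II-1 aff I-1×I-2: vv
V/II-2 un I-1×I-2: VV|Vv
⇒ V over [I-1,I-2,II-1,II-2]: 2 consistent

II-2 ∈ {Qq VV, Qq Vv}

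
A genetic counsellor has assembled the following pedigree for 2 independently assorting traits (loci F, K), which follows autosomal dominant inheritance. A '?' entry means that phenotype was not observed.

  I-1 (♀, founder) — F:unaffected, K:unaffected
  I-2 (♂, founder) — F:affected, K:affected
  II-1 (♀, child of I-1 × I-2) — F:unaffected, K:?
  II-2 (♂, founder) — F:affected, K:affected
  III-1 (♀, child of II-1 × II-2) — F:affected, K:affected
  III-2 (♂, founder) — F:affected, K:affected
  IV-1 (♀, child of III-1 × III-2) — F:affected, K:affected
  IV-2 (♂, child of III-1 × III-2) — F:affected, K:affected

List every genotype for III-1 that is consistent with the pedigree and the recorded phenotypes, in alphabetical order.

F/I-1 un ·: ff
F/I-2 aff ·: Ff
F/II-1 un I-1×I-2: ff
F/II-2 aff ·: Ff|FF
F/III-1 aff II-1×II-2: Ff
F/III-2 aff ·: Ff|FF
F/IV-1 aff III-1×III-2: Ff|FF
F/IV-2 aff III-1×III-2: Ff|FF
⇒ F over [I-1,I-2,II-1,II-2,III-1,III-2,IV-1,IV-2]: 16 consistent
K/I-1 un ·: kk
K/I-2 aff ·: Kk|KK
K/II-1 ? I-1×I-2: kk|Kk
K/II-2 aff ·: Kk|KK
K/III-1 aff II-1×II-2: Kk|KK
K/III-2 aff ·: Kk|KK
K/IV-1 aff III-1×III-2: Kk|KK
K/IV-2 aff III-1×III-2: Kk|KK
⇒ K over [I-1,I-2,II-1,II-2,III-1,III-2,IV-1,IV-2]: 68 consistent

III-1 ∈ {Ff KK, Ff Kk}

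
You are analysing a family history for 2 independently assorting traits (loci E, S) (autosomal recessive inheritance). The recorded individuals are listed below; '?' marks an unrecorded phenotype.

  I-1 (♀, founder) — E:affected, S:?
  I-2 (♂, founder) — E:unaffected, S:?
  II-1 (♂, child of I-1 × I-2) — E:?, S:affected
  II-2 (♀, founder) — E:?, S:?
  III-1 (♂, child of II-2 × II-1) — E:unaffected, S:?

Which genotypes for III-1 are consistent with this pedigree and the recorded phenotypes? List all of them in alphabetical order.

III-1 ∈ {EE Ss, EE ss, Ee Ss, Ee ss}

E/I-1 aff ·: ee
E/I-2 un ·: EE|Ee
E/II-1 ? I-1×I-2: Ee|ee
E/II-2 ? ·: EE|Ee|ee
E/III-1 un II-2×II-1: EE|Ee
⇒ E over [I-1,I-2,II-1,II-2,III-1]: 12 consistent
S/I-1 ? ·: Ss|ss
S/I-2 ? ·: Ss|ss
S/II-1 aff I-1×I-2: ss
S/II-2 ? ·: SS|Ss|ss
S/III-1 ? II-2×II-1: Ss|ss
⇒ S over [I-1,I-2,II-1,II-2,III-1]: 16 consistent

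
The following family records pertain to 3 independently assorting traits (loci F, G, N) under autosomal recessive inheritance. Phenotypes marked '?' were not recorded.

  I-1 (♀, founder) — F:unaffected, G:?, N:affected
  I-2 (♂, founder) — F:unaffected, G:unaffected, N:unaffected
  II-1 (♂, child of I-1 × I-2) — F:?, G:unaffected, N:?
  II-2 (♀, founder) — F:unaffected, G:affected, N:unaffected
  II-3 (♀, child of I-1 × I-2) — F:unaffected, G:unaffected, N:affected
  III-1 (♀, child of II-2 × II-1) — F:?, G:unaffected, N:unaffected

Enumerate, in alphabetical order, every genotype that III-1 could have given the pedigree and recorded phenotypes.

III-1 ∈ {FF Gg NN, FF Gg Nn, Ff Gg NN, Ff Gg Nn, ff Gg NN, ff Gg Nn}

F/I-1 un ·: FF|Ff
F/I-2 un ·: FF|Ff
F/II-1 ? I-1×I-2: FF|Ff|ff
F/II-2 un ·: FF|Ff
F/II-3 un I-1×I-2: FF|Ff
F/III-1 ? II-2×II-1: FF|Ff|ff
⇒ F over [I-1,I-2,II-1,II-2,II-3,III-1]: 57 consistent
G/I-1 ? ·: GG|Gg|gg
G/I-2 un ·: GG|Gg
G/II-1 un I-1×I-2: GG|Gg
G/II-2 aff ·: gg
G/II-3 un I-1×I-2: GG|Gg
G/III-1 un II-2×II-1: Gg
⇒ G over [I-1,I-2,II-1,II-2,II-3,III-1]: 15 consistent
N/I-1 aff ·: nn
N/I-2 un ·: Nn
N/II-1 ? I-1×I-2: Nn|nn
N/II-2 un ·: NN|Nn
N/II-3 aff I-1×I-2: nn
N/III-1 un II-2×II-1: NN|Nn
⇒ N over [I-1,I-2,II-1,II-2,II-3,III-1]: 6 consistent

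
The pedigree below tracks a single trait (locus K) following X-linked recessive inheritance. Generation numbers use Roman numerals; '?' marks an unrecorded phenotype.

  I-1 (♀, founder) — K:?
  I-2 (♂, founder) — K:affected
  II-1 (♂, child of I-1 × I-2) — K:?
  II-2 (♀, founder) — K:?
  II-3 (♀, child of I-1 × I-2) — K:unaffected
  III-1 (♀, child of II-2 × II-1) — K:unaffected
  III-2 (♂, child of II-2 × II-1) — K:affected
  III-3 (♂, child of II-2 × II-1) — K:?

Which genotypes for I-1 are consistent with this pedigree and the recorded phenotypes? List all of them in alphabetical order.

I-1 ∈ {X^KX^K, X^KX^k}

K/I-1 ? ·: X^KX^K|X^KX^k
K/I-2 aff ·: X^kY
K/II-1 ? I-1×I-2: X^KY|X^kY
K/II-2 ? ·: X^KX^k|X^kX^k
K/II-3 un I-1×I-2: X^KX^k
K/III-1 un II-2×II-1: X^KX^K|X^KX^k
K/III-2 aff II-2×II-1: X^kY
K/III-3 ? II-2×II-1: X^KY|X^kY
⇒ K over [I-1,I-2,II-1,II-2,II-3,III-1,III-2,III-3]: 12 consistent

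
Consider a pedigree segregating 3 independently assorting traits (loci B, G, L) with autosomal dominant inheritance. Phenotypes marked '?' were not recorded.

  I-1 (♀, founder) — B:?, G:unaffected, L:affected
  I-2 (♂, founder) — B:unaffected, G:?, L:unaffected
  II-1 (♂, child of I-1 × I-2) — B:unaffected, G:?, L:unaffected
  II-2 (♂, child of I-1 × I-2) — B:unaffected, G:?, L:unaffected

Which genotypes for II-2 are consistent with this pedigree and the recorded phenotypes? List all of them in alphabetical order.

B/I-1 ? ·: bb|Bb
B/I-2 un ·: bb
B/II-1 un I-1×I-2: bb
B/II-2 un I-1×I-2: bb
⇒ B over [I-1,I-2,II-1,II-2]: 2 consistent
G/I-1 un ·: gg
G/I-2 ? ·: gg|Gg|GG
G/II-1 ? I-1×I-2: gg|Gg
G/II-2 ? I-1×I-2: gg|Gg
⇒ G over [I-1,I-2,II-1,II-2]: 6 consistent
L/I-1 aff ·: Ll
L/I-2 un ·: ll
L/II-1 un I-1×I-2: ll
L/II-2 un I-1×I-2: ll
⇒ L over [I-1,I-2,II-1,II-2]: 1 consistent

II-2 ∈ {bb Gg ll, bb gg ll}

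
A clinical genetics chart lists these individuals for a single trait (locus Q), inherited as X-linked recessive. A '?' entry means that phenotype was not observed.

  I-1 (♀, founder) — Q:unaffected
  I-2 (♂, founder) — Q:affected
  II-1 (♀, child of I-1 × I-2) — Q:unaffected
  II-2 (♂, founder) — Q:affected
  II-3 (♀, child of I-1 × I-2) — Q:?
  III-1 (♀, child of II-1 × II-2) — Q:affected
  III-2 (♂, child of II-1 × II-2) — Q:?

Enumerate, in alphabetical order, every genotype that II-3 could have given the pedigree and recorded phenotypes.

Q/I-1 un ·: X^QX^Q|X^QX^q
Q/I-2 aff ·: X^qY
Q/II-1 un I-1×I-2: X^QX^q
Q/II-2 aff ·: X^qY
Q/II-3 ? I-1×I-2: X^QX^q|X^qX^q
Q/III-1 aff II-1×II-2: X^qX^q
Q/III-2 ? II-1×II-2: X^QY|X^qY
⇒ Q over [I-1,I-2,II-1,II-2,II-3,III-1,III-2]: 6 consistent

II-3 ∈ {X^QX^q, X^qX^q}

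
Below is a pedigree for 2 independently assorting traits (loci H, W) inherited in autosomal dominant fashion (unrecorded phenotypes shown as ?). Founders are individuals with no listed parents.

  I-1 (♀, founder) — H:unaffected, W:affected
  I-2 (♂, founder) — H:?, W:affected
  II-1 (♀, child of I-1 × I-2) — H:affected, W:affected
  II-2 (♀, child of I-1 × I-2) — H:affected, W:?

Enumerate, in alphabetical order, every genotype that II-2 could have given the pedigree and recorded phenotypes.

H/I-1 un ·: hh
H/I-2 ? ·: Hh|HH
H/II-1 aff I-1×I-2: Hh
H/II-2 aff I-1×I-2: Hh
⇒ H over [I-1,I-2,II-1,II-2]: 2 consistent
W/I-1 aff ·: Ww|WW
W/I-2 aff ·: Ww|WW
W/II-1 aff I-1×I-2: Ww|WW
W/II-2 ? I-1×I-2: ww|Ww|WW
⇒ W over [I-1,I-2,II-1,II-2]: 15 consistent

II-2 ∈ {Hh WW, Hh Ww, Hh ww}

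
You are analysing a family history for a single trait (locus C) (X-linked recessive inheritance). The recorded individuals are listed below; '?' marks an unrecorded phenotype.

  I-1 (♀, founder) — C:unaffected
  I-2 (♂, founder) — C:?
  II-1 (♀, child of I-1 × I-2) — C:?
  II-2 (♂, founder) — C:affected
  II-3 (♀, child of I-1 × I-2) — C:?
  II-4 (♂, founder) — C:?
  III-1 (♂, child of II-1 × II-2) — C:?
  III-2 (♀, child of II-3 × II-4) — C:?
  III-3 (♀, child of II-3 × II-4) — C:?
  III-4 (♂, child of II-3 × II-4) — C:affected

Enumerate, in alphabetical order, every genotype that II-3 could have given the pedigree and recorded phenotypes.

C/I-1 un ·: X^CX^C|X^CX^c
C/I-2 ? ·: X^CY|X^cY
C/II-1 ? I-1×I-2: X^CX^C|X^CX^c|X^cX^c
C/II-2 aff ·: X^cY
C/II-3 ? I-1×I-2: X^CX^c|X^cX^c
C/II-4 ? ·: X^CY|X^cY
C/III-1 ? II-1×II-2: X^CY|X^cY
C/III-2 ? II-3×II-4: X^CX^C|X^CX^c|X^cX^c
C/III-3 ? II-3×II-4: X^CX^C|X^CX^c|X^cX^c
C/III-4 aff II-3×II-4: X^cY
⇒ C over [I-1,I-2,II-1,II-2,II-3,II-4,III-1,III-2,III-3,III-4]: 70 consistent

II-3 ∈ {X^CX^c, X^cX^c}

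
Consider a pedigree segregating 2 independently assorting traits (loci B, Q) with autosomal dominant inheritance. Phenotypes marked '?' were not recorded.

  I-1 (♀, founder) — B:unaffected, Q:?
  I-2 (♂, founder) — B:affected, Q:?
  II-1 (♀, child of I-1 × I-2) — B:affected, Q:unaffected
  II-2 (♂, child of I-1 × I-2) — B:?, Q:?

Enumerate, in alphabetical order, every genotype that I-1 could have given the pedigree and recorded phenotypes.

B/I-1 un ·: bb
B/I-2 aff ·: Bb|BB
B/II-1 aff I-1×I-2: Bb
B/II-2 ? I-1×I-2: bb|Bb
⇒ B over [I-1,I-2,II-1,II-2]: 3 consistent
Q/I-1 ? ·: qq|Qq
Q/I-2 ? ·: qq|Qq
Q/II-1 un I-1×I-2: qq
Q/II-2 ? I-1×I-2: qq|Qq|QQ
⇒ Q over [I-1,I-2,II-1,II-2]: 8 consistent

I-1 ∈ {bb Qq, bb qq}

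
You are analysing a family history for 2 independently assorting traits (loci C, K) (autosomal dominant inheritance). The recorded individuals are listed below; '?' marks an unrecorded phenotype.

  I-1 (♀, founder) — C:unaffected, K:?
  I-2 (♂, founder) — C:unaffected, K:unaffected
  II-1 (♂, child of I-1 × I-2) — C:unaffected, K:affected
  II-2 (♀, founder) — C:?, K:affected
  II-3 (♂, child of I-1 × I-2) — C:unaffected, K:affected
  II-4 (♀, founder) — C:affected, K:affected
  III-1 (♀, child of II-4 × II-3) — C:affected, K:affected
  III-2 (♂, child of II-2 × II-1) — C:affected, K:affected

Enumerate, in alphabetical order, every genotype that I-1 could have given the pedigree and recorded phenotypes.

C/I-1 un ·: cc
C/I-2 un ·: cc
C/II-1 un I-1×I-2: cc
C/II-2 ? ·: Cc|CC
C/II-3 un I-1×I-2: cc
C/II-4 aff ·: Cc|CC
C/III-1 aff II-4×II-3: Cc
C/III-2 aff II-2×II-1: Cc
⇒ C over [I-1,I-2,II-1,II-2,II-3,II-4,III-1,III-2]: 4 consistent
K/I-1 ? ·: Kk|KK
K/I-2 un ·: kk
K/II-1 aff I-1×I-2: Kk
K/II-2 aff ·: Kk|KK
K/II-3 aff I-1×I-2: Kk
K/II-4 aff ·: Kk|KK
K/III-1 aff II-4×II-3: Kk|KK
K/III-2 aff II-2×II-1: Kk|KK
⇒ K over [I-1,I-2,II-1,II-2,II-3,II-4,III-1,III-2]: 32 consistent

I-1 ∈ {cc KK, cc Kk}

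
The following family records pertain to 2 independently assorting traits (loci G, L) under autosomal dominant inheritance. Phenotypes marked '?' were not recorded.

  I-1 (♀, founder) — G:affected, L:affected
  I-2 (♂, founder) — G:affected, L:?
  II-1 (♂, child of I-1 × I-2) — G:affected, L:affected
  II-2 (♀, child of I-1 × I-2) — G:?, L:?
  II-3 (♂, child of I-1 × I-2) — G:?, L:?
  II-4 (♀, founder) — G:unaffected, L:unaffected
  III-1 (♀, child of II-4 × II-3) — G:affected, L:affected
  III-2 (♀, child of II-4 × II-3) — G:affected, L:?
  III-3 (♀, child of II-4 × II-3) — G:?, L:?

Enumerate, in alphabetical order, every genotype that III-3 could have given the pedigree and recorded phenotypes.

G/I-1 aff ·: Gg|GG
G/I-2 aff ·: Gg|GG
G/II-1 aff I-1×I-2: Gg|GG
G/II-2 ? I-1×I-2: gg|Gg|GG
G/II-3 ? I-1×I-2: Gg|GG
G/II-4 un ·: gg
G/III-1 aff II-4×II-3: Gg
G/III-2 aff II-4×II-3: Gg
G/III-3 ? II-4×II-3: gg|Gg
⇒ G over [I-1,I-2,II-1,II-2,II-3,II-4,III-1,III-2,III-3]: 43 consistent
L/I-1 aff ·: Ll|LL
L/I-2 ? ·: ll|Ll|LL
L/II-1 aff I-1×I-2: Ll|LL
L/II-2 ? I-1×I-2: ll|Ll|LL
L/II-3 ? I-1×I-2: Ll|LL
L/II-4 un ·: ll
L/III-1 aff II-4×II-3: Ll
L/III-2 ? II-4×II-3: ll|Ll
L/III-3 ? II-4×II-3: ll|Ll
⇒ L over [I-1,I-2,II-1,II-2,II-3,II-4,III-1,III-2,III-3]: 83 consistent

III-3 ∈ {Gg Ll, Gg ll, gg Ll, gg ll}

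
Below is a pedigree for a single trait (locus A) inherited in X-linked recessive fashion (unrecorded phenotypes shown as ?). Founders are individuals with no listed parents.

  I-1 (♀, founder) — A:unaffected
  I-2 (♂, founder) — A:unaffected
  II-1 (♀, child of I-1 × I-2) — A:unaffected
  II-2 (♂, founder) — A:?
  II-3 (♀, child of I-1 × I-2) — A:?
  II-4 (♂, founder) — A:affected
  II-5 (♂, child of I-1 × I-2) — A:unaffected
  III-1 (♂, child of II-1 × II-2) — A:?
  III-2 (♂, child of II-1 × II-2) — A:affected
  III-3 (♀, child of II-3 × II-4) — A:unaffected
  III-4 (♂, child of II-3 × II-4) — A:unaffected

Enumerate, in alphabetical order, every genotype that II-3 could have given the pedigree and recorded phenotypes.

A/I-1 un ·: X^AX^a
A/I-2 un ·: X^AY
A/II-1 un I-1×I-2: X^AX^a
A/II-2 ? ·: X^AY|X^aY
A/II-3 ? I-1×I-2: X^AX^A|X^AX^a
A/II-4 aff ·: X^aY
A/II-5 un I-1×I-2: X^AY
A/III-1 ? II-1×II-2: X^AY|X^aY
A/III-2 aff II-1×II-2: X^aY
A/III-3 un II-3×II-4: X^AX^a
A/III-4 un II-3×II-4: X^AY
⇒ A over [I-1,I-2,II-1,II-2,II-3,II-4,II-5,III-1,III-2,III-3,III-4]: 8 consistent

II-3 ∈ {X^AX^A, X^AX^a}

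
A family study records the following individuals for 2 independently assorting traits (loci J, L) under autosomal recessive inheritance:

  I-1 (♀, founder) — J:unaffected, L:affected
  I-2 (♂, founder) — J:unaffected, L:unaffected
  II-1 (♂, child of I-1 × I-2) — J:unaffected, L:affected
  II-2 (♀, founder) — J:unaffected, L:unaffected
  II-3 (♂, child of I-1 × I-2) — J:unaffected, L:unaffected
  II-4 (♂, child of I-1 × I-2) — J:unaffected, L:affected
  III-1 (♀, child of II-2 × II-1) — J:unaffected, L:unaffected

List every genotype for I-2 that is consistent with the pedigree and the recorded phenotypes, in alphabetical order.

J/I-1 un ·: JJ|Jj
J/I-2 un ·: JJ|Jj
J/II-1 un I-1×I-2: JJ|Jj
J/II-2 un ·: JJ|Jj
J/II-3 un I-1×I-2: JJ|Jj
J/II-4 un I-1×I-2: JJ|Jj
J/III-1 un II-2×II-1: JJ|Jj
⇒ J over [I-1,I-2,II-1,II-2,II-3,II-4,III-1]: 87 consistent
L/I-1 aff ·: ll
L/I-2 un ·: Ll
L/II-1 aff I-1×I-2: ll
L/II-2 un ·: LL|Ll
L/II-3 un I-1×I-2: Ll
L/II-4 aff I-1×I-2: ll
L/III-1 un II-2×II-1: Ll
⇒ L over [I-1,I-2,II-1,II-2,II-3,II-4,III-1]: 2 consistent

I-2 ∈ {JJ Ll, Jj Ll}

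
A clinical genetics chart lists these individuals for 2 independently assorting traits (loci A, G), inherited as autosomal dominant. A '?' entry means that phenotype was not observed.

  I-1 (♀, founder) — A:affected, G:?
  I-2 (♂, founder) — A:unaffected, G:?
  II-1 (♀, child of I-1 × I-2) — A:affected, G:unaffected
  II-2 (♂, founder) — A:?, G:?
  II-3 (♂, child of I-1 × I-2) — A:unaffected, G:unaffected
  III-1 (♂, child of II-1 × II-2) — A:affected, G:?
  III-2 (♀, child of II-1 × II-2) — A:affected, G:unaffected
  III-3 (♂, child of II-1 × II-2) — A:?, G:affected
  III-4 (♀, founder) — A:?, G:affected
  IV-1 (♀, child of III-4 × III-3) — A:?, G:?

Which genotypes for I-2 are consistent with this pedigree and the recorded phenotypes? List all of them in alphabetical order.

I-2 ∈ {aa Gg, aa gg}

A/I-1 aff ·: Aa
A/I-2 un ·: aa
A/II-1 aff I-1×I-2: Aa
A/II-2 ? ·: aa|Aa|AA
A/II-3 un I-1×I-2: aa
A/III-1 aff II-1×II-2: Aa|AA
A/III-2 aff II-1×II-2: Aa|AA
A/III-3 ? II-1×II-2: aa|Aa|AA
A/III-4 ? ·: aa|Aa|AA
A/IV-1 ? III-4×III-3: aa|Aa|AA
⇒ A over [I-1,I-2,II-1,II-2,II-3,III-1,III-2,III-3,III-4,IV-1]: 115 consistent
G/I-1 ? ·: gg|Gg
G/I-2 ? ·: gg|Gg
G/II-1 un I-1×I-2: gg
G/II-2 ? ·: Gg
G/II-3 un I-1×I-2: gg
G/III-1 ? II-1×II-2: gg|Gg
G/III-2 un II-1×II-2: gg
G/III-3 aff II-1×II-2: Gg
G/III-4 aff ·: Gg|GG
G/IV-1 ? III-4×III-3: gg|Gg|GG
⇒ G over [I-1,I-2,II-1,II-2,II-3,III-1,III-2,III-3,III-4,IV-1]: 40 consistent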